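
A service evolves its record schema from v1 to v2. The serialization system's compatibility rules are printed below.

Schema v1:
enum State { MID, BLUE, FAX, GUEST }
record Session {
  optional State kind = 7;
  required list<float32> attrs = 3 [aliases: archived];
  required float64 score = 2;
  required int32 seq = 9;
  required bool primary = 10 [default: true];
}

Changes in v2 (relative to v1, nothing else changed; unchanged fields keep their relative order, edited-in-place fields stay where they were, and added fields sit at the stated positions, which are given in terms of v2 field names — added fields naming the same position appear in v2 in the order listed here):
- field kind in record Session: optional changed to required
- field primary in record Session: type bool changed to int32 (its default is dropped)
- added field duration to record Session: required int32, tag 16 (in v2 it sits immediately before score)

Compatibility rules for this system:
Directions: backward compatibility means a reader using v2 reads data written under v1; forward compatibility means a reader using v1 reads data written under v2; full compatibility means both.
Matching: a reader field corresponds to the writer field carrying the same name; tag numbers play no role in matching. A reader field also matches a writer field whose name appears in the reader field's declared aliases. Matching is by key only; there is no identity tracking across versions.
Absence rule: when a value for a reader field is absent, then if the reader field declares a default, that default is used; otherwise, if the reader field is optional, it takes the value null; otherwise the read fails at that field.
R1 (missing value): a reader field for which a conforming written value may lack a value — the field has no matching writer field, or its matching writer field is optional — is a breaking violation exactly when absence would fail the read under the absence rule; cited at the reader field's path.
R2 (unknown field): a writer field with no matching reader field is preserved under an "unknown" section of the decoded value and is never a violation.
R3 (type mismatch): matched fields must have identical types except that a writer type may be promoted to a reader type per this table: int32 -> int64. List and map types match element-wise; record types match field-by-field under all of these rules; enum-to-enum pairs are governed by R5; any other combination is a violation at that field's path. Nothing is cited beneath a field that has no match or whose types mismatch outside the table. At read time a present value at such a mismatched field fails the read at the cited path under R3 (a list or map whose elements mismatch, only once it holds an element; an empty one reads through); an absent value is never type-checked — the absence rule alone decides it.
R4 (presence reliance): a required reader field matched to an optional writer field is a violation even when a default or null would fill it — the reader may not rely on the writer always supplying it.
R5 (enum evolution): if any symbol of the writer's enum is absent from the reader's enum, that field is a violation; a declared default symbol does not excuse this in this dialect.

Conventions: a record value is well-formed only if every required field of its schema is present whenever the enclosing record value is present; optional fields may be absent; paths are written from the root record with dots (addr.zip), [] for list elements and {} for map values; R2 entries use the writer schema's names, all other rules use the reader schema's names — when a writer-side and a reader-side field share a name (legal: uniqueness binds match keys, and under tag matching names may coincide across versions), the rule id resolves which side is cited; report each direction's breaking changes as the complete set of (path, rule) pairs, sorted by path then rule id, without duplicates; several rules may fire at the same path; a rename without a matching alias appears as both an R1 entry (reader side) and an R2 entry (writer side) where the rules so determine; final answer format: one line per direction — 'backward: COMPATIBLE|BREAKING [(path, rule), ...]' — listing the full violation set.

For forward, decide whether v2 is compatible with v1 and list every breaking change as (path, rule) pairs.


forward: BREAKING [(primary, R3)]

the writer's type comes first in each Session pair
forward for Session (reader v1, writer v2):
  State -> State, writer required: kind aligns to kind
  list<float32> -> list<float32>, writer required: attrs aligns to attrs
  float64 -> float64, writer required: score aligns to score
  int32 -> int32, writer required: seq aligns to seq
  int32 -> bool, writer required: primary aligns to primary
  leftover writer field: duration
  R3 fires at primary
  forward on Session therefore BREAKING (1)
diffs on Session not affecting the asked answer:
  field kind in record Session: optional changed to required -> affects backward compatibility only, which is not asked
  added field duration to record Session: required int32, tag 16 (in v2 it sits immediately before score) -> affects backward compatibility only, which is not asked


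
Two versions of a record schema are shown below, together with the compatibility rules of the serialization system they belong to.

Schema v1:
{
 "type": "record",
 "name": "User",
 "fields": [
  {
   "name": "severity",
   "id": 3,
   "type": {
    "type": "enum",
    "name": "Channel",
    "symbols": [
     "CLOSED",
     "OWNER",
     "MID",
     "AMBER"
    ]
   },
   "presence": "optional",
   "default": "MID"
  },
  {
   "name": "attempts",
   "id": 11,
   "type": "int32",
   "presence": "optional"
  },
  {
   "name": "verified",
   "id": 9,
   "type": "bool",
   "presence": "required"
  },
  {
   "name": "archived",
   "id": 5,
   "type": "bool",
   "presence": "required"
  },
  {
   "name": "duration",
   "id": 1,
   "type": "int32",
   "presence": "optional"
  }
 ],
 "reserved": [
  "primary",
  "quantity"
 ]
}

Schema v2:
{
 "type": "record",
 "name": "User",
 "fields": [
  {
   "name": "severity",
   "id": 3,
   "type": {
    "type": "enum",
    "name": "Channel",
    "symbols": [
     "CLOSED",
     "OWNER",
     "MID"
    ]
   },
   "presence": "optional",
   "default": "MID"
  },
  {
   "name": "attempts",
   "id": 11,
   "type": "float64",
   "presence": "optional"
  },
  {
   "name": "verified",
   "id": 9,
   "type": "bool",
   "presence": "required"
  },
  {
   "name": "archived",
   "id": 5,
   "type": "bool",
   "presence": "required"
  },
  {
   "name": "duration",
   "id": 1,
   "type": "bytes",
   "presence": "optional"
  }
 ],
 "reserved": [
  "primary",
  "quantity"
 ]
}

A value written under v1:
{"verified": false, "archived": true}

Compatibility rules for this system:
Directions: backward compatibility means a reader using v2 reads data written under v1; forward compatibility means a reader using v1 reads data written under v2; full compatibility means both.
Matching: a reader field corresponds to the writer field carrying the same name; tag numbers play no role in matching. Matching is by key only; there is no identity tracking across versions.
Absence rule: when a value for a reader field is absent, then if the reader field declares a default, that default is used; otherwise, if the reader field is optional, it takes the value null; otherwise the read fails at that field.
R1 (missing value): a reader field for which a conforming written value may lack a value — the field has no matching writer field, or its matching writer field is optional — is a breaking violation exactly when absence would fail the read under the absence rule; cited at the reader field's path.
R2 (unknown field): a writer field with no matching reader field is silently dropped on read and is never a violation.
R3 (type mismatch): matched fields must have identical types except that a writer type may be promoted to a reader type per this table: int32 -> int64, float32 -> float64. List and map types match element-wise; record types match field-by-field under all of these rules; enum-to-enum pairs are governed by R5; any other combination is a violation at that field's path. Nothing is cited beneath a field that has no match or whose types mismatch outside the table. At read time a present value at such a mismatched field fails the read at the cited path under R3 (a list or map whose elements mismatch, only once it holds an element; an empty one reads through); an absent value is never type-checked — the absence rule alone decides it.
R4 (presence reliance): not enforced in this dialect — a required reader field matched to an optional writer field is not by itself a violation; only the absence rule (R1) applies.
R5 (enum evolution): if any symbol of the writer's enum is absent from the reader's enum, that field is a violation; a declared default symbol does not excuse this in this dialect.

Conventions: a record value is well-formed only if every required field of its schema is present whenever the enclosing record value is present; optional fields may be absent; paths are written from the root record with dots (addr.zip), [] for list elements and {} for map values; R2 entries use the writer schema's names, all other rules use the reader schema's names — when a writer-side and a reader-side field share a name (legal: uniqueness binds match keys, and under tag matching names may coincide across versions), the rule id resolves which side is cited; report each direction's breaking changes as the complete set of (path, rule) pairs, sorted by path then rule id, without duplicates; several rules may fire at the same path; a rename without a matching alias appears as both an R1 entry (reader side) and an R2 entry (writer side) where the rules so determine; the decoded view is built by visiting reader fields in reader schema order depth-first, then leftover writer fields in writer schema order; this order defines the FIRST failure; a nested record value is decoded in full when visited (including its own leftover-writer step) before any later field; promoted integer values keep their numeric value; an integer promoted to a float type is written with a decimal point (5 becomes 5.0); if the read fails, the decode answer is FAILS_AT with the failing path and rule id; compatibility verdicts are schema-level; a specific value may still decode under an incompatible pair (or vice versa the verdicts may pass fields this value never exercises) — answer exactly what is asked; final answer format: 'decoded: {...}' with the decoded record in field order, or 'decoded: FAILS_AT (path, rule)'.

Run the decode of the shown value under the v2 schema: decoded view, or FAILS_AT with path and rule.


in User below, arrows point writer -> reader
decode walk for User under reader schema v2:
  severity := "MID" (absent -> default)
  attempts := null (absent, optional -> null)
  verified := false
  archived := true
  duration := null (absent, optional -> null)
  => decoded: {"severity": "MID", "attempts": null, "verified": false, "archived": true, "duration": null}
the rest of the User diff is inert for this question:
  field duration in record User: type int32 changed to bytes -> affects the rule determinations only; this particular User value decodes identically
  enum Channel (field severity in record User): symbol AMBER removed -> affects the rule determinations only; this particular User value decodes identically
  field attempts in record User: type int32 changed to float64 -> affects the rule determinations only; this particular User value decodes identically

decoded: {"severity": "MID", "attempts": null, "verified": false, "archived": true, "duration": null}


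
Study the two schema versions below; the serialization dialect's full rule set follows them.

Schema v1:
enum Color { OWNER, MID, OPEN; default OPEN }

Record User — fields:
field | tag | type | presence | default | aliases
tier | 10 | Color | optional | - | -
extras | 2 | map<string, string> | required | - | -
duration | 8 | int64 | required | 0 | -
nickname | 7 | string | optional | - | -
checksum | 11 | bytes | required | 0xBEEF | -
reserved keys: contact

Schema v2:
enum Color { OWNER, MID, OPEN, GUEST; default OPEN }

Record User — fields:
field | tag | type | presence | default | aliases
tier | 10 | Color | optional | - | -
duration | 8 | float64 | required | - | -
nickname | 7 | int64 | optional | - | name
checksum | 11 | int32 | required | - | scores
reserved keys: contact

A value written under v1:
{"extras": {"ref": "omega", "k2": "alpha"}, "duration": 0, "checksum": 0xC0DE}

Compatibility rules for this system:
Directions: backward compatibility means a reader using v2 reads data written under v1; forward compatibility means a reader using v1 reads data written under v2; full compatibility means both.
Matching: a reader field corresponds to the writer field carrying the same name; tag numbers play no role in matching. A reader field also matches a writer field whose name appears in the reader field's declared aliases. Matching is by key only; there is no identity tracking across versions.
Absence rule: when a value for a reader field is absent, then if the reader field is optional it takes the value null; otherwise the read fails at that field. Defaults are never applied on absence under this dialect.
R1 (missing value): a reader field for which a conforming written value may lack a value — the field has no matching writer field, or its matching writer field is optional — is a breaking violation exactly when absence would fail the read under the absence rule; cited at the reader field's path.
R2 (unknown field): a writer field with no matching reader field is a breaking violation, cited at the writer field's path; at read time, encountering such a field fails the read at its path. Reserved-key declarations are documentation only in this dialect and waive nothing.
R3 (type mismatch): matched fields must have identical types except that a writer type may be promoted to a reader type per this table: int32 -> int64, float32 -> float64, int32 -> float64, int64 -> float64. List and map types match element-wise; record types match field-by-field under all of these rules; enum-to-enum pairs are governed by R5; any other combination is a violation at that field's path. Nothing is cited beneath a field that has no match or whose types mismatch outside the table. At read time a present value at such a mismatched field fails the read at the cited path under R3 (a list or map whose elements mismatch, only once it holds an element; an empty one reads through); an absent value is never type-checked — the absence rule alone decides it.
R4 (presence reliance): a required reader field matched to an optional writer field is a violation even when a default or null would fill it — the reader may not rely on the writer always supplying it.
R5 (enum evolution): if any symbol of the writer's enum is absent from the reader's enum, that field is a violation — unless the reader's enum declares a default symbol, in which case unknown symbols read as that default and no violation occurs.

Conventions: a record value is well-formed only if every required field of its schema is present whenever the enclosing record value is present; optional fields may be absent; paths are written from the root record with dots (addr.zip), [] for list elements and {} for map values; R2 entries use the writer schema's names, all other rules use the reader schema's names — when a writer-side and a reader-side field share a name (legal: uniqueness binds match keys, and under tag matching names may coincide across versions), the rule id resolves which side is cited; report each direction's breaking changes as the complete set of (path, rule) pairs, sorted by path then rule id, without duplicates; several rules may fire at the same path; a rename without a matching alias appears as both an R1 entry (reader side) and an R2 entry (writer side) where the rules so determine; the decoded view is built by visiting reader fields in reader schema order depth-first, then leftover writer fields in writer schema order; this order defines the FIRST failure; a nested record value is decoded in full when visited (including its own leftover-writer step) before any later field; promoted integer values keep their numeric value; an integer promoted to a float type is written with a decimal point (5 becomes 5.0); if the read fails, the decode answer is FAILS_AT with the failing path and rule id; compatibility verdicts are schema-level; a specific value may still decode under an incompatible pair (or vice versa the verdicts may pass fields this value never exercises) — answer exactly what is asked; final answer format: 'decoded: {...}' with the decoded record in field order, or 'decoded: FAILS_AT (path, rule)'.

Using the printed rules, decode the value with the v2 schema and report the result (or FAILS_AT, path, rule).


arrows below run writer -> reader for User
decoding the User value with the v2 reader:
  tier := null (absent, optional -> null)
  duration := 0.0 (int64 -> float64)
  nickname := null (absent, optional -> null)
  read fails at checksum under R3
  => FAILS_AT (checksum, R3)
the other User changes do not affect what is asked:
  field nickname in record User: type string changed to int64 -> schema-level compatibility only; this User value's decode is unchanged
  enum Color (field tier in record User): symbol GUEST added -> triggers nothing under the printed rules; the User answer is the same either way
  field duration in record User: type int64 changed to float64 (its default is dropped) -> schema-level compatibility only; this User value's decode is unchanged
  removed field extras from record User -> schema-level compatibility only; this User value's decode is unchanged

decoded: FAILS_AT (checksum, R3)


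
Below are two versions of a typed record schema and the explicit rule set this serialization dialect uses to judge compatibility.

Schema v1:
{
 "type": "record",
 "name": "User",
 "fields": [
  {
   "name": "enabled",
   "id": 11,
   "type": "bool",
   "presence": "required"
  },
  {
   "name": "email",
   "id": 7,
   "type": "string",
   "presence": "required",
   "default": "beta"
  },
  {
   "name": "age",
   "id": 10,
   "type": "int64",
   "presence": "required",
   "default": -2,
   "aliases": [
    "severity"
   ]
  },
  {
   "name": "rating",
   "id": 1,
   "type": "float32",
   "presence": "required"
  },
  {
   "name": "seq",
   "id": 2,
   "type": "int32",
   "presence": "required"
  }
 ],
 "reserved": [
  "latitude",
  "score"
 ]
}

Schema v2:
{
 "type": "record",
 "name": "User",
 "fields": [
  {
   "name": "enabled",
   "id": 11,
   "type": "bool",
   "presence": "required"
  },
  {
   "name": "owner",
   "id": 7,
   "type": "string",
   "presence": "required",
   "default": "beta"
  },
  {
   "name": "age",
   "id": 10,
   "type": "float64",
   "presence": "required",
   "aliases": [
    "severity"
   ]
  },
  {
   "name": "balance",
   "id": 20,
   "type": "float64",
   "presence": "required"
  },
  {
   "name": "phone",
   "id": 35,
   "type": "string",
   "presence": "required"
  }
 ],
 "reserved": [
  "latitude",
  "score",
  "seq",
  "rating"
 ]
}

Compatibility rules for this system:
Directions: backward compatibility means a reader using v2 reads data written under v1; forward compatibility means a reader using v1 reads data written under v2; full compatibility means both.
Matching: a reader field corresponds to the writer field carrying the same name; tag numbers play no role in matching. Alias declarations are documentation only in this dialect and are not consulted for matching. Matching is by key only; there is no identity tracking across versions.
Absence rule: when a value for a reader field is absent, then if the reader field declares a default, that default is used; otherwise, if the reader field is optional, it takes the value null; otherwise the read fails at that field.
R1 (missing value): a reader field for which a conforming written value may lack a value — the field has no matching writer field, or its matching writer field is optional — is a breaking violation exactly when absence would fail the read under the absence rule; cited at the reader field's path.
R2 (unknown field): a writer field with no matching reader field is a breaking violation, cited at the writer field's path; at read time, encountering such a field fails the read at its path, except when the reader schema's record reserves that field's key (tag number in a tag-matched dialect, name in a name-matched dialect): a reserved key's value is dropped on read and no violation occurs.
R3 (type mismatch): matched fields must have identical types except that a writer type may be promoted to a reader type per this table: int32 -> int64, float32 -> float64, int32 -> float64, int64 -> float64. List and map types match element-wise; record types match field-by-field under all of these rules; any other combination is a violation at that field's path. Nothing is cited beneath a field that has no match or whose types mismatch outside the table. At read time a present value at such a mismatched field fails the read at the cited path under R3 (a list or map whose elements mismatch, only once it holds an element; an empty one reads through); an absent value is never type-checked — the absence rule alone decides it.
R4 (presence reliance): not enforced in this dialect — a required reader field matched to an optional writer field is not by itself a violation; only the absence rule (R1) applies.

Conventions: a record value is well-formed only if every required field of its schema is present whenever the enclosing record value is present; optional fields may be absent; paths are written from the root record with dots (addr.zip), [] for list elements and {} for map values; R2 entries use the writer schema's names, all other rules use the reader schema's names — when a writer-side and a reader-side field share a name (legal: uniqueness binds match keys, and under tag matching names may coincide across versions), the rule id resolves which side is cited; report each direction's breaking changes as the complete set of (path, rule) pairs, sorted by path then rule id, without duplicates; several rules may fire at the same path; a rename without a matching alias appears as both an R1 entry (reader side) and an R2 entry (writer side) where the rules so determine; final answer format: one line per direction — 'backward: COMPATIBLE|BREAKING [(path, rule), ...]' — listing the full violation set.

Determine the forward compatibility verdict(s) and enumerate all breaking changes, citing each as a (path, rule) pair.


forward: BREAKING [(age, R3), (balance, R2), (owner, R2), (phone, R2), (rating, R1), (seq, R1)]

the writer's type comes first in each User pair
forward for User (reader v1, writer v2):
  bool -> bool, writer required: enabled aligns to enabled
  email: no writer-side match
  float64 -> int64, writer required: age aligns to age
  rating: no writer-side match
  seq: no writer-side match
  writer owner: unknown to reader
  writer balance: unknown to reader
  writer phone: unknown to reader
  R3 fires at age
  R2 fires at balance
  R2 fires at owner
  R2 fires at phone
  R1 fires at rating
  R1 fires at seq
  => forward verdict for User: BREAKING, 6 violation(s)


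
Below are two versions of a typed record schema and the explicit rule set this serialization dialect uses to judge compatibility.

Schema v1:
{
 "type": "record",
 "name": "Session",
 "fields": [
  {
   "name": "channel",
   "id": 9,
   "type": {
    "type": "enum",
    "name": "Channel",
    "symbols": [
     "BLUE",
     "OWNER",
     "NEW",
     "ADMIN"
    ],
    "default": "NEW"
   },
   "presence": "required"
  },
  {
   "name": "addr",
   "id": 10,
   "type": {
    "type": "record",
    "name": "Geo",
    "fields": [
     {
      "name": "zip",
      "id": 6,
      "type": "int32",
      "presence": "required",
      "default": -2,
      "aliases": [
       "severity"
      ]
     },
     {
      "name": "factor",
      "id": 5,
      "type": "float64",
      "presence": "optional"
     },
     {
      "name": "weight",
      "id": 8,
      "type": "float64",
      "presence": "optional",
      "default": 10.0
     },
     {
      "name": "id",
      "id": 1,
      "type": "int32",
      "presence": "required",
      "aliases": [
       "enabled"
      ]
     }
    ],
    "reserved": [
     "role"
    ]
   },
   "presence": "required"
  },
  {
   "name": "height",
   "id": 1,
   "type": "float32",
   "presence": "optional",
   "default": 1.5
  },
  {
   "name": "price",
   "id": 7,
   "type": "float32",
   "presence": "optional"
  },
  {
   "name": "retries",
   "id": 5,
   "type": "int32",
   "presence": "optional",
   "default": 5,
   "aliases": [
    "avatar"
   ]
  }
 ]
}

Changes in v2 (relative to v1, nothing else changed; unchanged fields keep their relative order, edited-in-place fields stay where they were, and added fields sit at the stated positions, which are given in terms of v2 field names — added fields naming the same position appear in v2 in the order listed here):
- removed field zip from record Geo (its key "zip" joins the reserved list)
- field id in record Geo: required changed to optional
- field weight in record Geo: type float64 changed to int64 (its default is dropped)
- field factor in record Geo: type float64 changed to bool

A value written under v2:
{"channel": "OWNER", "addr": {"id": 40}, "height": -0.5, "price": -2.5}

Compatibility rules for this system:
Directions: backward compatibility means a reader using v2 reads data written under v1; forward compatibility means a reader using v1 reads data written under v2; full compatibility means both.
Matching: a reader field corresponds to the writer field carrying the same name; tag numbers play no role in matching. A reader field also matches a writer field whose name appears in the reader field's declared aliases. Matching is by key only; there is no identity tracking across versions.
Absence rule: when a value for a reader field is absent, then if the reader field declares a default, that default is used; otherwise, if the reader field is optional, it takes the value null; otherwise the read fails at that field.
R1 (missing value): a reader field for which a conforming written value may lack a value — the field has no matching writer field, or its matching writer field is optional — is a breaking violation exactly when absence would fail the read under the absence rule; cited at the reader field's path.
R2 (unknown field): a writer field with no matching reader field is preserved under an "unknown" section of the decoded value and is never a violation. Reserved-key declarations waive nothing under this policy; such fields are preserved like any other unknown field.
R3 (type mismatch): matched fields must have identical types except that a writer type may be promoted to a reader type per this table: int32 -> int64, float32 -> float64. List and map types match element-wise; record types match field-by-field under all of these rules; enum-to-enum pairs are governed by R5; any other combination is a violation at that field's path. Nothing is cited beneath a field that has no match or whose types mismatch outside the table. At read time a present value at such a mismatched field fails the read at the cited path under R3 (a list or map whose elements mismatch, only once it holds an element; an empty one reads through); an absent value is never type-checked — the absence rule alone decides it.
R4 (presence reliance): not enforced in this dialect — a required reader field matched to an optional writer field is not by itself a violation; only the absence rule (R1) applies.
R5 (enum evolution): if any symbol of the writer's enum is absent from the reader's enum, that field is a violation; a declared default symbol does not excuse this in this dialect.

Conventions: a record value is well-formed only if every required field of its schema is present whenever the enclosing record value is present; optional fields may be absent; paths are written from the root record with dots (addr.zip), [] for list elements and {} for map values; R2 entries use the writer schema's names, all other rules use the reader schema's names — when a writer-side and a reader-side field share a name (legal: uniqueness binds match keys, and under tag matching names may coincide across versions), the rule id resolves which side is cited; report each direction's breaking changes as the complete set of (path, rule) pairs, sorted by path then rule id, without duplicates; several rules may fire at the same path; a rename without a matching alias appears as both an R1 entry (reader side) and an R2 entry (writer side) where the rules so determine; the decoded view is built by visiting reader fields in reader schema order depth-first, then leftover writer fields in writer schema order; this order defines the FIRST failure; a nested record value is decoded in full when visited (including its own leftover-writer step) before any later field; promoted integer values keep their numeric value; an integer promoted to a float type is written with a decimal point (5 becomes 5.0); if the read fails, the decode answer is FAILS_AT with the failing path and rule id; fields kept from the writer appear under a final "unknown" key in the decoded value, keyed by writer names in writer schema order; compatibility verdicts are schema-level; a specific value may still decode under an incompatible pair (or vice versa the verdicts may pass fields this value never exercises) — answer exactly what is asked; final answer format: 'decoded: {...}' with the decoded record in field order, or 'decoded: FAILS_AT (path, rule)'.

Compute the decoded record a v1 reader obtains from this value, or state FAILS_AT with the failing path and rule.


the writer's type comes first in each Session pair
decode (reader v1):
  channel := "OWNER"
  addr.zip := -2 (missing; default applied)
  addr.factor := null (missing; optional => null)
  addr.weight := 10.0 (missing; default applied)
  addr.id := 40
  height := -0.5
  price := -2.5
  retries := 5 (missing; default applied)
  => decoded: {"channel": "OWNER", "addr": {"zip": -2, "factor": null, "weight": 10.0, "id": 40}, "height": -0.5, "price": -2.5, "retries": 5}
checking off the Session differences that do not matter here:
  removed field zip from record Geo (its key "zip" joins the reserved list) -> inert under this dialect — no rule fires on Session and the result does not move
  field id in record Geo: required changed to optional -> changes Session's schema-level verdicts only — the decode of this value is the same
  field weight in record Geo: type float64 changed to int64 (its default is dropped) -> changes Session's schema-level verdicts only — the decode of this value is the same
  field factor in record Geo: type float64 changed to bool -> changes Session's schema-level verdicts only — the decode of this value is the same

decoded: {"channel": "OWNER", "addr": {"zip": -2, "factor": null, "weight": 10.0, "id": 40}, "height": -0.5, "price": -2.5, "retries": 5}


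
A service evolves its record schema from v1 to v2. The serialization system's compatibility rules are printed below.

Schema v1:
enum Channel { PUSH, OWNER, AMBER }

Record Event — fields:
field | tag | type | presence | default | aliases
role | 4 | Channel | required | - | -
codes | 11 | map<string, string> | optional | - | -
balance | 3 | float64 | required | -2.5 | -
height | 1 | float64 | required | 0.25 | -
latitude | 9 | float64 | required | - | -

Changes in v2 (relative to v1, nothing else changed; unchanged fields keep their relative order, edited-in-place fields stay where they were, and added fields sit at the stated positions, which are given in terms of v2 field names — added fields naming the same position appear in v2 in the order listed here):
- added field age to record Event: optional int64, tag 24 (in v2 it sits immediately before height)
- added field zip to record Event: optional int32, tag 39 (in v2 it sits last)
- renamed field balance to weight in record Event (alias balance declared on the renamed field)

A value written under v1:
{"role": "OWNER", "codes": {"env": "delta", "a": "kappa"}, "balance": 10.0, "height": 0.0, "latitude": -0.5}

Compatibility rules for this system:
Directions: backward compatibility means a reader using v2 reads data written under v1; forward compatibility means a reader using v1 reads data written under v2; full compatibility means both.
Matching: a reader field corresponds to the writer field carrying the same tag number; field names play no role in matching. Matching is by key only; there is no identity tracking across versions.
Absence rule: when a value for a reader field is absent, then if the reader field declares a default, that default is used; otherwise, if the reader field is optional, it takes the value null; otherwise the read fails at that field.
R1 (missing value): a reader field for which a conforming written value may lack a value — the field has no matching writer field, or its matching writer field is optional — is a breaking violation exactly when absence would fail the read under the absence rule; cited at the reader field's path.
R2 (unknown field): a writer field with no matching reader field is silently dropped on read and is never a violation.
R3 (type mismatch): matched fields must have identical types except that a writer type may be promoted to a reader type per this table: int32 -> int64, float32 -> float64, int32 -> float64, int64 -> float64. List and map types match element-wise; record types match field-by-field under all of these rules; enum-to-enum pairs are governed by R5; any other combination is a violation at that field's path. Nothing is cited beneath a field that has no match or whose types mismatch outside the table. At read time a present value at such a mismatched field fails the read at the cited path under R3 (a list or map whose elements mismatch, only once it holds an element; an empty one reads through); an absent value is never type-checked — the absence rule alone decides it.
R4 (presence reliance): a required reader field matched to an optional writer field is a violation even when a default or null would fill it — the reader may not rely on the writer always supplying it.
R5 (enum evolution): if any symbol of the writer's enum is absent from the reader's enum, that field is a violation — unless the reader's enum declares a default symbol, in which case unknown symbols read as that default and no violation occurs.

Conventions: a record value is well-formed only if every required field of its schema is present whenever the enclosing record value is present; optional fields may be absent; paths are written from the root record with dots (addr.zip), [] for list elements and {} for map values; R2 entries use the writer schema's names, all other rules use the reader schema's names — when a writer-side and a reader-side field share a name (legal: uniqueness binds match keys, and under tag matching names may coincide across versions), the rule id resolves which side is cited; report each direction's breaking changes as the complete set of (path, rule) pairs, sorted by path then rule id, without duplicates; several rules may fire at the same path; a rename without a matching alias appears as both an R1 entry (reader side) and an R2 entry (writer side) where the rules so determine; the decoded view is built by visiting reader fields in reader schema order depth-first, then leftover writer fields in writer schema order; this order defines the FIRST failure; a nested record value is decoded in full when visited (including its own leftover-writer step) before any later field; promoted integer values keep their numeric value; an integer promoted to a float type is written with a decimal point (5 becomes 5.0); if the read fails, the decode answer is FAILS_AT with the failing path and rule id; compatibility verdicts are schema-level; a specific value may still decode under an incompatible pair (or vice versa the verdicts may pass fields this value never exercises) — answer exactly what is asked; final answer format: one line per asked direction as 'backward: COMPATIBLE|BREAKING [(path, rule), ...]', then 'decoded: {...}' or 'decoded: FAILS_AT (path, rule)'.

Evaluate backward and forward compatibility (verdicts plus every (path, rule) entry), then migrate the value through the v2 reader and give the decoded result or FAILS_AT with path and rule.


in Event below, arrows point writer -> reader
backward analysis of Event with v2 as reader and v1 as writer:
  writer required, Channel -> Channel: reader role maps from writer role
  writer optional, map<string, string> -> map<string, string>: reader codes maps from writer codes
  writer required, float64 -> float64: reader weight maps from writer balance
  age: no writer match
  writer required, float64 -> float64: reader height maps from writer height
  writer required, float64 -> float64: reader latitude maps from writer latitude
  zip: no writer match
  => backward: COMPATIBLE
forward analysis of Event with v1 as reader and v2 as writer:
  writer required, Channel -> Channel: reader role maps from writer role
  writer optional, map<string, string> -> map<string, string>: reader codes maps from writer codes
  writer required, float64 -> float64: reader balance maps from writer weight
  writer required, float64 -> float64: reader height maps from writer height
  writer required, float64 -> float64: reader latitude maps from writer latitude
  writer age: unknown to reader
  writer zip: unknown to reader
  => forward: COMPATIBLE
decoding the Event value with the v2 reader:
  role := "OWNER"
  codes := {"env": "delta", "a": "kappa"}
  weight := 10.0 (from writer balance)
  age := null (absent, optional -> null)
  height := 0.0
  latitude := -0.5
  zip := null (absent, optional -> null)
  => decoded: {"role": "OWNER", "codes": {"env": "delta", "a": "kappa"}, "weight": 10.0, "age": null, "height": 0.0, "latitude": -0.5, "zip": null}

backward: COMPATIBLE []; forward: COMPATIBLE []; decoded: {"role": "OWNER", "codes": {"env": "delta", "a": "kappa"}, "weight": 10.0, "age": null, "height": 0.0, "latitude": -0.5, "zip": null}


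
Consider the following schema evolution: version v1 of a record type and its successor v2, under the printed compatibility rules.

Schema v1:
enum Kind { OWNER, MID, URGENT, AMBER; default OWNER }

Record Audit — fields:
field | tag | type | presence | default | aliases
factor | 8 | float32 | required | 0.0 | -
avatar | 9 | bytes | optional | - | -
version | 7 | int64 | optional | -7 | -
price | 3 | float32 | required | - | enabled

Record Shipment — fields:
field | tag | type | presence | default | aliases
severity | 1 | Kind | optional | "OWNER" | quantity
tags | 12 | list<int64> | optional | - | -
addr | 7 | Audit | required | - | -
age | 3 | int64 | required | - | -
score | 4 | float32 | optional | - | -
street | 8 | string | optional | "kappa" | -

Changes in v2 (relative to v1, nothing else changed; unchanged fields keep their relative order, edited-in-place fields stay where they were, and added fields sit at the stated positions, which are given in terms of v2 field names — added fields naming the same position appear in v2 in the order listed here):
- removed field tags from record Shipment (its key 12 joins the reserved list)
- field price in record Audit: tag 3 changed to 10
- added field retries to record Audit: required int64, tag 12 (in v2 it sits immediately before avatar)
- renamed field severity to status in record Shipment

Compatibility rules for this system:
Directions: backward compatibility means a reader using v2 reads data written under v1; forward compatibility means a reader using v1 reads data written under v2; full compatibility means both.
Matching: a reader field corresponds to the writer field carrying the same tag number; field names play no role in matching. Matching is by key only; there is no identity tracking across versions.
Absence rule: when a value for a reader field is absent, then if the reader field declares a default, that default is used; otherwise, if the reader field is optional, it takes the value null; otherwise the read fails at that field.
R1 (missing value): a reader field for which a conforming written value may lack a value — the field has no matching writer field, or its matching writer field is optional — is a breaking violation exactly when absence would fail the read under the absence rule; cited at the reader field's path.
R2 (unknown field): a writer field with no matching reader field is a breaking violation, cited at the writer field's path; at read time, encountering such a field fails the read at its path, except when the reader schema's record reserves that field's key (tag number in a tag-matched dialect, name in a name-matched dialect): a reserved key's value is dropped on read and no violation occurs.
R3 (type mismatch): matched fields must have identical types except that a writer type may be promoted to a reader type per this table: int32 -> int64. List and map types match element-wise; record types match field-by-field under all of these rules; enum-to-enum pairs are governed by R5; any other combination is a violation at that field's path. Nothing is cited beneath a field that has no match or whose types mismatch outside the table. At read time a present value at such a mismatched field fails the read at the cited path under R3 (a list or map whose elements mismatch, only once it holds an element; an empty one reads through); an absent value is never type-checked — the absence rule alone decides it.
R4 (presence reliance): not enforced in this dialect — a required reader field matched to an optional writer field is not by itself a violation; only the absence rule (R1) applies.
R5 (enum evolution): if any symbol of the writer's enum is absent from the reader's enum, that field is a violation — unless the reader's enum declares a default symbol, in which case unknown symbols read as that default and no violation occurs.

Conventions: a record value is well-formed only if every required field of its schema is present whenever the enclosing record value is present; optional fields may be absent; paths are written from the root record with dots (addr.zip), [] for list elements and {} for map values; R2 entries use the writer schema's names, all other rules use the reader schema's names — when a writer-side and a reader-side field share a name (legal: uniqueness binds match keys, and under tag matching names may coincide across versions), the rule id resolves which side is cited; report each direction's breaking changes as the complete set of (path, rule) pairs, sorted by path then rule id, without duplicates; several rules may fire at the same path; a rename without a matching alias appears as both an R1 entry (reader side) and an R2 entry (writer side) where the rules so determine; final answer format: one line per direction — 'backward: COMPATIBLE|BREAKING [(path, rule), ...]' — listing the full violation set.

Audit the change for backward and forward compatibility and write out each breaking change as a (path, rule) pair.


backward: BREAKING [(addr.price, R1), (addr.price, R2), (addr.retries, R1)]; forward: BREAKING [(addr.price, R1), (addr.price, R2), (addr.retries, R2)]

arrows below run writer -> reader for Shipment
backward pass over Shipment, reader schema v2, writer schema v1:
  status <- severity (Kind -> Kind, writer optional)
  addr <- addr (Audit -> Audit, writer required)
  age <- age (int64 -> int64, writer required)
  score <- score (float32 -> float32, writer optional)
  street <- street (string -> string, writer optional)
  tags (writer side), unknown to reader
  addr.factor <- addr.factor (float32 -> float32, writer required)
  no writer field matches reader addr.retries
  addr.avatar <- addr.avatar (bytes -> bytes, writer optional)
  addr.version <- addr.version (int64 -> int64, writer optional)
  no writer field matches reader addr.price
  addr.price (writer side), unknown to reader
  violation R1 at addr.price
  violation R2 at addr.price
  violation R1 at addr.retries
  => backward: BREAKING (3)
forward pass over Shipment, reader schema v1, writer schema v2:
  severity <- status (Kind -> Kind, writer optional)
  no writer field matches reader tags
  addr <- addr (Audit -> Audit, writer required)
  age <- age (int64 -> int64, writer required)
  score <- score (float32 -> float32, writer optional)
  street <- street (string -> string, writer optional)
  addr.factor <- addr.factor (float32 -> float32, writer required)
  addr.avatar <- addr.avatar (bytes -> bytes, writer optional)
  addr.version <- addr.version (int64 -> int64, writer optional)
  no writer field matches reader addr.price
  addr.retries (writer side), unknown to reader
  addr.price (writer side), unknown to reader
  violation R1 at addr.price
  violation R2 at addr.price
  violation R2 at addr.retries
  => forward: BREAKING (3)
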